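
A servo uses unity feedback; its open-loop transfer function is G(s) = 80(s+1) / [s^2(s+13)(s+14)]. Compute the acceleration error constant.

The open loop has two poles at the origin → type 2 system.
K_a = lim_{s→0} s^2·G(s) = 80·1 / (13·14) = 40/91.

40/91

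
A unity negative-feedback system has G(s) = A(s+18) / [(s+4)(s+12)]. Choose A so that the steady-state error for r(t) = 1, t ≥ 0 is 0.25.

8

The open loop has no poles at the origin → type 0 system.
K_p = lim_{s→0} G(s) = A·18 / (4·12) = 0.375·A.
e_ss = 1/(1 + K_p) = 0.25 ⇒ 1 + 0.375·A = 4 ⇒ A = 8.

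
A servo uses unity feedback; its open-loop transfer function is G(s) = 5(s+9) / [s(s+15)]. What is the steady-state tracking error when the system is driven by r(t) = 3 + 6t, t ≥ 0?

System type = 1 (one pole at s=0). Treating each term separately:
  • 3: tracked with zero error.
  • 6t: e_ss = 6/K_v with K_v=3 → 2.
Total e_ss = 2.

2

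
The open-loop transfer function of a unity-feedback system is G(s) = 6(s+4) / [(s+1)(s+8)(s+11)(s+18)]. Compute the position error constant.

1/66

No free integrators in G(s): this is a type 0 system.
K_p = lim_{s→0} G(s) = 6·4 / (1·8·11·18) = 1/66.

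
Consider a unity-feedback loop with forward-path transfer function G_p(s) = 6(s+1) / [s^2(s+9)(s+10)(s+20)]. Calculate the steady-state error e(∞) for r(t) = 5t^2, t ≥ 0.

The open loop has two poles at the origin → type 2 system.
K_a = lim_{s→0} s^2·G_p(s) = 6·1 / (9·10·20) = 1/300.
r(t) = 5t^2 gives R(s) = 10/s^3.
e_ss = 10/K_a = 10/(1/300) = 3000.

3000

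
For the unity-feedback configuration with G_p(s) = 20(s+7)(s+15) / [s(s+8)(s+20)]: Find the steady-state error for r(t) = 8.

0

The open loop has one pole at the origin → type 1 system.
A type-1 system has K_p = ∞, so it tracks a step input with zero steady-state error.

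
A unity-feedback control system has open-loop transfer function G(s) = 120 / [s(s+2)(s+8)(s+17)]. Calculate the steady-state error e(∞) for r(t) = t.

34/15

System type = 1 (one pole at s=0).
K_v = lim_{s→0} s·G(s) = 120 / (2·8·17) = 15/34.
e_ss = 1/K_v = 1/(15/34) = 34/15.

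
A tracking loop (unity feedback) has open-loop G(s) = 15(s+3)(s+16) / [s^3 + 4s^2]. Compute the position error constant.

infinity

K_p = lim_{s→0} G(s); with 2 poles at the origin the limit diverges, so K_p = ∞.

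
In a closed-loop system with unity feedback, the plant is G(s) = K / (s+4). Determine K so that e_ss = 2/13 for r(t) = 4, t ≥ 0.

The open loop has no poles at the origin → type 0 system.
K_p = lim_{s→0} G(s) = K / (4) = 0.25·K.
e_ss = 4/(1 + K_p) = 2/13 ⇒ 1 + 0.25·K = 26 ⇒ K = 100.

100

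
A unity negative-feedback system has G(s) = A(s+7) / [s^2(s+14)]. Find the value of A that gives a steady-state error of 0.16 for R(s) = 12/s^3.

150

System type = 2 (two poles at s=0).
K_a = lim_{s→0} s^2·G(s) = A·7 / (14) = 0.5·A.
e_ss = 12/K_a = 0.16 ⇒ K_a = 75 ⇒ A = 75/0.5 = 150.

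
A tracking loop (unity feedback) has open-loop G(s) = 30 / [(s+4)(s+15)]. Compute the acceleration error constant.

0

The open loop has no poles at the origin → type 0 system.
K_a = lim_{s→0} s^2·G(s) = 0 (the extra factor of s kills the finite limit).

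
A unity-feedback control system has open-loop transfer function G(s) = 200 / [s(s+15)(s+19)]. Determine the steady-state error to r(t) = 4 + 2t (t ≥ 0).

G(s) has one factor of s in the denominator, so the system is type 1. Taking each input component in turn:
  • 4: tracked with zero error.
  • 2t: e_ss = 2/K_v with K_v=40/57 → 2.85.
Total e_ss = 2.85.

2.85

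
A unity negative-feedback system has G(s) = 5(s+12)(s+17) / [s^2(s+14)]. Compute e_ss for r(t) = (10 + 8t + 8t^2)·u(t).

56/255

Two free integrators in G(s): this is a type 2 system. Treating each term separately:
  • 10: tracked with zero error.
  • 8t: tracked with zero error.
  • 8t^2: e_ss = 16/K_a with K_a=510/7 → 56/255.
Total e_ss = 56/255.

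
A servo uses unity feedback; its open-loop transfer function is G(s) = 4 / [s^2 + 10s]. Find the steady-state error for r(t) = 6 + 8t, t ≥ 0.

Lowest-order denominator term is 10s, so the open loop has 1 pole at the origin → type 1 system. Treating each term separately:
  • 6: tracked with zero error.
  • 8t: e_ss = 8/K_v with K_v=0.4 → 20.
Total e_ss = 20.

20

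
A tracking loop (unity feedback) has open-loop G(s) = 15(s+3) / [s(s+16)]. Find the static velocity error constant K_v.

2.8125

The open loop has one pole at the origin → type 1 system.
K_v = lim_{s→0} s·G(s) = 15·3 / (16) = 2.8125.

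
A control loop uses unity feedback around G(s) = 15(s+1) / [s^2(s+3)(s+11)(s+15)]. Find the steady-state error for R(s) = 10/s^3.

System type = 2 (two poles at s=0).
K_a = lim_{s→0} s^2·G(s) = 15·1 / (3·11·15) = 1/33.
r(t) = 5t^2 gives R(s) = 10/s^3.
e_ss = 10/K_a = 10/(1/33) = 330.

330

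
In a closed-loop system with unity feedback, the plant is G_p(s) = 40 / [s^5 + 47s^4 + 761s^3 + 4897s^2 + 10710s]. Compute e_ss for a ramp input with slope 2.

535.5

The denominator has no term below 10710s — 1 pole at s=0, type 1.
K_v = lim_{s→0} s·G_p(s) = 40 / 10710 = 4/1071.
e_ss = 2/K_v = 2/(4/1071) = 535.5.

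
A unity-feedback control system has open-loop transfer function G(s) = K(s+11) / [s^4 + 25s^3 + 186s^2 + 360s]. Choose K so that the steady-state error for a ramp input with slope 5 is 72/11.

The denominator has no term below 360s — 1 pole at s=0, type 1.
K_v = lim_{s→0} s·G(s) = K·11 / 360 = (11/360)·K.
e_ss = 5/K_v = 72/11 ⇒ K_v = 55/72 ⇒ K = (55/72)/(11/360) = 25.

25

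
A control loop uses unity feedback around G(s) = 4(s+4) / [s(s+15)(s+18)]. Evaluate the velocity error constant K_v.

8/135

One free integrator in G(s): this is a type 1 system.
K_v = lim_{s→0} s·G(s) = 4·4 / (15·18) = 8/135.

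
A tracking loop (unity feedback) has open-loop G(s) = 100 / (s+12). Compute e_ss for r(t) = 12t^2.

The open loop has no poles at the origin → type 0 system.
K_a = lim_{s→0} s^2·G(s) = 0; the steady-state error to this parabolic input grows without bound.

infinity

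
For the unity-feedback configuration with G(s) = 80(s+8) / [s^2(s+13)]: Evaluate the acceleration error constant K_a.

640/13

System type = 2 (two poles at s=0).
K_a = lim_{s→0} s^2·G(s) = 80·8 / (13) = 640/13.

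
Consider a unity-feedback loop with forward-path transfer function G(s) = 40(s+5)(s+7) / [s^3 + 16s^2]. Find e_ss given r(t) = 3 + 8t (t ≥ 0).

Factoring s^2 from the denominator leaves a polynomial with constant term 16, so the system is type 2. By superposition:
  • 3: tracked with zero error.
  • 8t: tracked with zero error.
Total e_ss = 0.

0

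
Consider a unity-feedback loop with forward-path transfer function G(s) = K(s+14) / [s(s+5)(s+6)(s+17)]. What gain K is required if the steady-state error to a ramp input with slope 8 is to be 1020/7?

G(s) has one factor of s in the denominator, so the system is type 1.
K_v = lim_{s→0} s·G(s) = K·14 / (5·6·17) = (7/255)·K.
e_ss = 8/K_v = 1020/7 ⇒ K_v = 14/255 ⇒ K = (14/255)/(7/255) = 2.

2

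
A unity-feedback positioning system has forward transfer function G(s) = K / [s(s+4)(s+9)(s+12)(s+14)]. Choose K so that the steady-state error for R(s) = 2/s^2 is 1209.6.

10

One free integrator in G(s): this is a type 1 system.
K_v = lim_{s→0} s·G(s) = K / (4·9·12·14) = (1/6048)·K.
e_ss = 2/K_v = 1209.6 ⇒ K_v = 5/3024 ⇒ K = (5/3024)/(1/6048) = 10.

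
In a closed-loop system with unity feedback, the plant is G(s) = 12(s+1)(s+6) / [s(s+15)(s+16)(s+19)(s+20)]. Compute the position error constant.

infinity

K_p = lim_{s→0} G(s); with 1 pole at the origin the limit diverges, so K_p = ∞.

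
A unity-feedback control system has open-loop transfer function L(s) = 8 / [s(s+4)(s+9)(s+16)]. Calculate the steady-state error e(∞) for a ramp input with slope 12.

864

One free integrator in L(s): this is a type 1 system.
K_v = lim_{s→0} s·L(s) = 8 / (4·9·16) = 1/72.
e_ss = 12/K_v = 12/(1/72) = 864.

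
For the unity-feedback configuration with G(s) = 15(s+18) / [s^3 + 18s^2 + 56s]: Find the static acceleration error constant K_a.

Lowest-order denominator term is 56s, so the open loop has 1 pole at the origin → type 1 system.
K_a = lim_{s→0} s^2·G(s) = 0 (the extra factor of s kills the finite limit).

0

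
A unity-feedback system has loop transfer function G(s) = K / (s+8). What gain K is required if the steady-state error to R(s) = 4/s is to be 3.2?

No free integrators in G(s): this is a type 0 system.
K_p = lim_{s→0} G(s) = K / (8) = 0.125·K.
e_ss = 4/(1 + K_p) = 3.2 ⇒ 1 + 0.125·K = 1.25 ⇒ K = 2.

2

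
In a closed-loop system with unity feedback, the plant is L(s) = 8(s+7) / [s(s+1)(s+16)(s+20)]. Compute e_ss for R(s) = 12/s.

L(s) has one factor of s in the denominator, so the system is type 1.
A type-1 system has K_p = ∞, so it tracks a step input with zero steady-state error.

0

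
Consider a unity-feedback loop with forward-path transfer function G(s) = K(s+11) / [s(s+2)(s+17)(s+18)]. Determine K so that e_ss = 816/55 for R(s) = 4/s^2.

15

One free integrator in G(s): this is a type 1 system.
K_v = lim_{s→0} s·G(s) = K·11 / (2·17·18) = (11/612)·K.
e_ss = 4/K_v = 816/55 ⇒ K_v = 55/204 ⇒ K = (55/204)/(11/612) = 15.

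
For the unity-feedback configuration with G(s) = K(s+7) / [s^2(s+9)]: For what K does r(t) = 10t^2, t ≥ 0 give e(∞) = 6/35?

Two free integrators in G(s): this is a type 2 system.
K_a = lim_{s→0} s^2·G(s) = K·7 / (9) = (7/9)·K.
e_ss = 20/K_a = 6/35 ⇒ K_a = 350/3 ⇒ K = (350/3)/(7/9) = 150.

150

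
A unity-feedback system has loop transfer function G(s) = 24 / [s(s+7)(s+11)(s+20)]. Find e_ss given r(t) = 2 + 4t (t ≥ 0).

System type = 1 (one pole at s=0). Treating each term separately:
  • 2: tracked with zero error.
  • 4t: e_ss = 4/K_v with K_v=6/385 → 770/3.
Total e_ss = 770/3.

770/3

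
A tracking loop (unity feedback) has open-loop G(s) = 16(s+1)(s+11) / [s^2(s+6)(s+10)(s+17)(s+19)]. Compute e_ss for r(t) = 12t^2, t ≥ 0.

Two free integrators in G(s): this is a type 2 system.
K_a = lim_{s→0} s^2·G(s) = 16·1·11 / (6·10·17·19) = 44/4845.
r(t) = 12t^2 gives R(s) = 24/s^3.
e_ss = 24/K_a = 24/(44/4845) = 29070/11.

29070/11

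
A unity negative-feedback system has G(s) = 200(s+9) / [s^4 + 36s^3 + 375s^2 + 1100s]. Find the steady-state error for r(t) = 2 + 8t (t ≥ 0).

44/9

Lowest-order denominator term is 1100s, so the open loop has 1 pole at the origin → type 1 system. By superposition:
  • 2: tracked with zero error.
  • 8t: e_ss = 8/K_v with K_v=18/11 → 44/9.
Total e_ss = 44/9.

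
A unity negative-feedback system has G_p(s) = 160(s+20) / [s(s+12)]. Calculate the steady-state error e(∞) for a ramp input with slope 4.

0.015

System type = 1 (one pole at s=0).
K_v = lim_{s→0} s·G_p(s) = 160·20 / (12) = 800/3.
e_ss = 4/K_v = 4/(800/3) = 0.015.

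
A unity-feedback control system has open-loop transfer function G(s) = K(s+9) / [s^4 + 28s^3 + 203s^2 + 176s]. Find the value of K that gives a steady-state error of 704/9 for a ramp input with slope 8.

2

Factoring s from the denominator leaves a polynomial with constant term 176, so the system is type 1.
K_v = lim_{s→0} s·G(s) = K·9 / 176 = (9/176)·K.
e_ss = 8/K_v = 704/9 ⇒ K_v = 9/88 ⇒ K = (9/88)/(9/176) = 2.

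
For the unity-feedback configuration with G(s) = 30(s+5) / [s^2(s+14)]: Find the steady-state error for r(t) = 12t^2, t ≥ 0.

2.24

Two free integrators in G(s): this is a type 2 system.
K_a = lim_{s→0} s^2·G(s) = 30·5 / (14) = 75/7.
r(t) = 12t^2 gives R(s) = 24/s^3.
e_ss = 24/K_a = 24/(75/7) = 2.24.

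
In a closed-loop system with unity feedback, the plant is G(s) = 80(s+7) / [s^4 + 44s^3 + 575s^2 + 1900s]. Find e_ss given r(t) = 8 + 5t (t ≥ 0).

475/28

Factoring s from the denominator leaves a polynomial with constant term 1900, so the system is type 1. By superposition:
  • 8: tracked with zero error.
  • 5t: e_ss = 5/K_v with K_v=28/95 → 475/28.
Total e_ss = 475/28.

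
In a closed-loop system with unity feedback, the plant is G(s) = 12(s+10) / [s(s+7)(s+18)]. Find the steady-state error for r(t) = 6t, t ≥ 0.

G(s) has one factor of s in the denominator, so the system is type 1.
K_v = lim_{s→0} s·G(s) = 12·10 / (7·18) = 20/21.
e_ss = 6/K_v = 6/(20/21) = 6.3.

6.3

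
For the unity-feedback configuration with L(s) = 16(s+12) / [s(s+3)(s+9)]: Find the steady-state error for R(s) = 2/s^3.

System type = 1 (one pole at s=0).
For a type-1 system K_a = 0, so e_ss to a parabolic input is unbounded.

infinity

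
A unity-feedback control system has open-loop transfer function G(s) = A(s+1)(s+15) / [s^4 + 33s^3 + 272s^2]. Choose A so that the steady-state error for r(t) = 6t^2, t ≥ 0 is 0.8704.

250

Factoring s^2 from the denominator leaves a polynomial with constant term 272, so the system is type 2.
K_a = lim_{s→0} s^2·G(s) = A·1·15 / 272 = (15/272)·A.
e_ss = 12/K_a = 0.8704 ⇒ K_a = 1875/136 ⇒ A = (1875/136)/(15/272) = 250.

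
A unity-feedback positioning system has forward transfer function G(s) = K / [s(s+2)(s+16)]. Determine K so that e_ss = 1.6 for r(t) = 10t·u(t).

200

G(s) has one factor of s in the denominator, so the system is type 1.
K_v = lim_{s→0} s·G(s) = K / (2·16) = (1/32)·K.
e_ss = 10/K_v = 1.6 ⇒ K_v = 6.25 ⇒ K = 6.25/(1/32) = 200.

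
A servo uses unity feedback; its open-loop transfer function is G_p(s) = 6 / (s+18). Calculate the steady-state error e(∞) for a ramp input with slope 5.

infinity

The open loop has no poles at the origin → type 0 system.
K_v = lim_{s→0} s·G_p(s) = 0; the steady-state error to this ramp input grows without bound.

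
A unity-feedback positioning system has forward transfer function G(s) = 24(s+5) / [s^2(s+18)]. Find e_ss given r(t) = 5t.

The open loop has two poles at the origin → type 2 system.
A type-2 system has K_v = ∞, so it tracks a ramp input with zero steady-state error.

0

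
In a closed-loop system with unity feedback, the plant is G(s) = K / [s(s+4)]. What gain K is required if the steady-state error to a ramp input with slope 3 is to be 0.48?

25

G(s) has one factor of s in the denominator, so the system is type 1.
K_v = lim_{s→0} s·G(s) = K / (4) = 0.25·K.
e_ss = 3/K_v = 0.48 ⇒ K_v = 6.25 ⇒ K = 6.25/0.25 = 25.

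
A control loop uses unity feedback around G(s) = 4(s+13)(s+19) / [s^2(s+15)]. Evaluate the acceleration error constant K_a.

Two free integrators in G(s): this is a type 2 system.
K_a = lim_{s→0} s^2·G(s) = 4·13·19 / (15) = 988/15.

988/15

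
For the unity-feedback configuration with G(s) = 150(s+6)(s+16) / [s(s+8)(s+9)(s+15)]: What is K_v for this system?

40/3

G(s) has one factor of s in the denominator, so the system is type 1.
K_v = lim_{s→0} s·G(s) = 150·6·16 / (8·9·15) = 40/3.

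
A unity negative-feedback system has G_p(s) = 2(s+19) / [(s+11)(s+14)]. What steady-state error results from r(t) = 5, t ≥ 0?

385/96

G_p(s) has no factors of s in the denominator, so the system is type 0.
K_p = lim_{s→0} G_p(s) = 2·19 / (11·14) = 19/77.
e_ss = 5/(1 + K_p) = 5/(96/77) = 385/96.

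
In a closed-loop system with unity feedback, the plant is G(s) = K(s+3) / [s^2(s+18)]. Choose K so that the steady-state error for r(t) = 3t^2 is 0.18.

200

G(s) has two factors of s in the denominator, so the system is type 2.
K_a = lim_{s→0} s^2·G(s) = K·3 / (18) = (1/6)·K.
e_ss = 6/K_a = 0.18 ⇒ K_a = 100/3 ⇒ K = (100/3)/(1/6) = 200.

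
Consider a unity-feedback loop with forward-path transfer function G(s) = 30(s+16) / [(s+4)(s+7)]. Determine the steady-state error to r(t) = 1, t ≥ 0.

System type = 0 (no poles at s=0).
K_p = lim_{s→0} G(s) = 30·16 / (4·7) = 120/7.
e_ss = 1/(1 + K_p) = 1/(127/7) = 7/127.

7/127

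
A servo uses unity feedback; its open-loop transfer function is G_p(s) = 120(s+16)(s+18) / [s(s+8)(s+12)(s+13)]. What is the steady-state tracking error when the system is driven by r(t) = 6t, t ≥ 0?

13/60

One free integrator in G_p(s): this is a type 1 system.
K_v = lim_{s→0} s·G_p(s) = 120·16·18 / (8·12·13) = 360/13.
e_ss = 6/K_v = 6/(360/13) = 13/60.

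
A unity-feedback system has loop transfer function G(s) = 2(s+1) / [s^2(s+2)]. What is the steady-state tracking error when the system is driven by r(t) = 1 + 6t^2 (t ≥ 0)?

12

Two free integrators in G(s): this is a type 2 system. Taking each input component in turn:
  • 1: tracked with zero error.
  • 6t^2: e_ss = 12/K_a with K_a=1 → 12.
Total e_ss = 12.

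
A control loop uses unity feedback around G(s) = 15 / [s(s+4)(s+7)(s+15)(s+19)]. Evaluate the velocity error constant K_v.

System type = 1 (one pole at s=0).
K_v = lim_{s→0} s·G(s) = 15 / (4·7·15·19) = 1/532.

1/532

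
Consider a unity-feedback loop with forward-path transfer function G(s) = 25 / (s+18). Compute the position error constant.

G(s) has no factors of s in the denominator, so the system is type 0.
K_p = lim_{s→0} G(s) = 25 / (18) = 25/18.

25/18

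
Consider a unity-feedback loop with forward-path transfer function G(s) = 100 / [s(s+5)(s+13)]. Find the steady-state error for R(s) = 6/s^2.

3.9

G(s) has one factor of s in the denominator, so the system is type 1.
K_v = lim_{s→0} s·G(s) = 100 / (5·13) = 20/13.
e_ss = 6/K_v = 6/(20/13) = 3.9.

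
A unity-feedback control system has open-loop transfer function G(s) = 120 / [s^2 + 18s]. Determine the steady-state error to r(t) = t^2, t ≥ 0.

infinity

Lowest-order denominator term is 18s, so the open loop has 1 pole at the origin → type 1 system.
K_a = lim_{s→0} s^2·G(s) = 0; the steady-state error to this parabolic input grows without bound.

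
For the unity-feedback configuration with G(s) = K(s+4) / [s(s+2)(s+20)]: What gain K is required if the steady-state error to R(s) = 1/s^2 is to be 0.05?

System type = 1 (one pole at s=0).
K_v = lim_{s→0} s·G(s) = K·4 / (2·20) = 0.1·K.
e_ss = 1/K_v = 0.05 ⇒ K_v = 20 ⇒ K = 20/0.1 = 200.

200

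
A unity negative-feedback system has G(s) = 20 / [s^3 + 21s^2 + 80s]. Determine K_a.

0

Lowest-order denominator term is 80s, so the open loop has 1 pole at the origin → type 1 system.
K_a = lim_{s→0} s^2·G(s) = 0 (the extra factor of s kills the finite limit).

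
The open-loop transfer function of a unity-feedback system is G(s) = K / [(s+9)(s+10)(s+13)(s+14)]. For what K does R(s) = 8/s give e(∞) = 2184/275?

120

System type = 0 (no poles at s=0).
K_p = lim_{s→0} G(s) = K / (9·10·13·14) = (1/16380)·K.
e_ss = 8/(1 + K_p) = 2184/275 ⇒ 1 + (1/16380)·K = 275/273 ⇒ K = 120.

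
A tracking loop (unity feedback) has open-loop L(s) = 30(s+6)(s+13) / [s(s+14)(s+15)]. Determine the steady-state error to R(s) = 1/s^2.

One free integrator in L(s): this is a type 1 system.
K_v = lim_{s→0} s·L(s) = 30·6·13 / (14·15) = 78/7.
e_ss = 1/K_v = 1/(78/7) = 7/78.

7/78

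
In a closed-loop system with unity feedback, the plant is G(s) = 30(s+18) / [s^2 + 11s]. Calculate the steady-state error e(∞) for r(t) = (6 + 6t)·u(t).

Lowest-order denominator term is 11s, so the open loop has 1 pole at the origin → type 1 system. Treating each term separately:
  • 6: tracked with zero error.
  • 6t: e_ss = 6/K_v with K_v=540/11 → 11/90.
Total e_ss = 11/90.

11/90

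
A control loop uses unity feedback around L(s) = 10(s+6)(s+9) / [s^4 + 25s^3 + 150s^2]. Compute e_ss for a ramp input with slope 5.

Factoring s^2 from the denominator leaves a polynomial with constant term 150, so the system is type 2.
K_v = ∞ for a type-2 system; e_ss to a ramp is zero.

0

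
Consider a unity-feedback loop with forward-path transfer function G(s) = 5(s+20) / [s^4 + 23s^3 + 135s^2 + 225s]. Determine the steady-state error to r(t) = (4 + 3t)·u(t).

Lowest-order denominator term is 225s, so the open loop has 1 pole at the origin → type 1 system. By superposition:
  • 4: tracked with zero error.
  • 3t: e_ss = 3/K_v with K_v=4/9 → 6.75.
Total e_ss = 6.75.

6.75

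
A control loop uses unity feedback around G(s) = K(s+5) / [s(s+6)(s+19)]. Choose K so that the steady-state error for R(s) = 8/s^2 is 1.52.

120

G(s) has one factor of s in the denominator, so the system is type 1.
K_v = lim_{s→0} s·G(s) = K·5 / (6·19) = (5/114)·K.
e_ss = 8/K_v = 1.52 ⇒ K_v = 100/19 ⇒ K = (100/19)/(5/114) = 120.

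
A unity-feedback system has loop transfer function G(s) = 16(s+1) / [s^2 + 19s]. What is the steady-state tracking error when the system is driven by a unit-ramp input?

1.1875

Factoring s from the denominator leaves a polynomial with constant term 19, so the system is type 1.
K_v = lim_{s→0} s·G(s) = 16·1 / 19 = 16/19.
e_ss = 1/K_v = 1/(16/19) = 1.1875.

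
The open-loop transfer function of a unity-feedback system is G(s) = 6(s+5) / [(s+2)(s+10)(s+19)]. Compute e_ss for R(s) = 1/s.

38/41

The open loop has no poles at the origin → type 0 system.
K_p = lim_{s→0} G(s) = 6·5 / (2·10·19) = 3/38.
e_ss = 1/(1 + K_p) = 1/(41/38) = 38/41.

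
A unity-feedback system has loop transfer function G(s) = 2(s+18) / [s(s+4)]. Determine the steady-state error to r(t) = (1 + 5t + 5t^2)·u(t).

infinity

The open loop has one pole at the origin → type 1 system. Taking each input component in turn:
  • 1: tracked with zero error.
  • 5t: e_ss = 5/K_v with K_v=9 → 5/9.
  • 5t^2: a type-1 system cannot track it, e_ss → ∞.
The unbounded component dominates.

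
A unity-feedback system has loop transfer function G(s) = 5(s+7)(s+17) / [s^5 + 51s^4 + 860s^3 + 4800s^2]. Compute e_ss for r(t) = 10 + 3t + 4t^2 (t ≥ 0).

Lowest-order denominator term is 4800s^2, so the open loop has 2 poles at the origin → type 2 system. By superposition:
  • 10: tracked with zero error.
  • 3t: tracked with zero error.
  • 4t^2: e_ss = 8/K_a with K_a=119/960 → 7680/119.
Total e_ss = 7680/119.

7680/119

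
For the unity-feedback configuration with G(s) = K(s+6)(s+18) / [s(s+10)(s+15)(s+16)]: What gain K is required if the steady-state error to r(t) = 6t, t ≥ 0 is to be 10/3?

One free integrator in G(s): this is a type 1 system.
K_v = lim_{s→0} s·G(s) = K·6·18 / (10·15·16) = 0.045·K.
e_ss = 6/K_v = 10/3 ⇒ K_v = 1.8 ⇒ K = 1.8/0.045 = 40.

40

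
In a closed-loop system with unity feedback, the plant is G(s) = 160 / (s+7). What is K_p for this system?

160/7

G(s) has no factors of s in the denominator, so the system is type 0.
K_p = lim_{s→0} G(s) = 160 / (7) = 160/7.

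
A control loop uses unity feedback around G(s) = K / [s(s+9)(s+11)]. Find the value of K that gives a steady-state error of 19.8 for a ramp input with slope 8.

System type = 1 (one pole at s=0).
K_v = lim_{s→0} s·G(s) = K / (9·11) = (1/99)·K.
e_ss = 8/K_v = 19.8 ⇒ K_v = 40/99 ⇒ K = (40/99)/(1/99) = 40.

40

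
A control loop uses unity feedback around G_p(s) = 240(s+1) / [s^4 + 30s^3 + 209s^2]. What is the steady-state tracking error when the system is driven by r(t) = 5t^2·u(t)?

209/24

Lowest-order denominator term is 209s^2, so the open loop has 2 poles at the origin → type 2 system.
K_a = lim_{s→0} s^2·G_p(s) = 240·1 / 209 = 240/209.
r(t) = 5t^2 gives R(s) = 10/s^3.
e_ss = 10/K_a = 10/(240/209) = 209/24.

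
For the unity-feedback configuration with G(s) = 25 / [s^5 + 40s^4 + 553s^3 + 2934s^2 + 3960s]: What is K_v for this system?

5/792

The denominator has no term below 3960s — 1 pole at s=0, type 1.
K_v = lim_{s→0} s·G(s) = 25 / 3960 = 5/792.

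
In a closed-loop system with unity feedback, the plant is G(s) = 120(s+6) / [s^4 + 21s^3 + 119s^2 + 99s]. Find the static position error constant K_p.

K_p = lim_{s→0} G(s); with 1 pole at the origin the limit diverges, so K_p = ∞.

infinity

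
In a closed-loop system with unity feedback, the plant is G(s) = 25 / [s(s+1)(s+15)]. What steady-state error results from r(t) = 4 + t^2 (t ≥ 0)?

infinity

System type = 1 (one pole at s=0). Taking each input component in turn:
  • 4: tracked with zero error.
  • t^2: a type-1 system cannot track it, e_ss → ∞.
The unbounded component dominates.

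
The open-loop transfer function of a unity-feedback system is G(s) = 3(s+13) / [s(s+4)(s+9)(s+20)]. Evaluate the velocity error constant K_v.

System type = 1 (one pole at s=0).
K_v = lim_{s→0} s·G(s) = 3·13 / (4·9·20) = 13/240.

13/240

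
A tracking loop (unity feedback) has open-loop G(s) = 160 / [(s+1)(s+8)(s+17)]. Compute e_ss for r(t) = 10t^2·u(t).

infinity

No free integrators in G(s): this is a type 0 system.
For a type-0 system K_a = 0, so e_ss to a parabolic input is unbounded.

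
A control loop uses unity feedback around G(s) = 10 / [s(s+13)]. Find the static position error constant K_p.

K_p = lim_{s→0} G(s); with 1 pole at the origin the limit diverges, so K_p = ∞.

infinity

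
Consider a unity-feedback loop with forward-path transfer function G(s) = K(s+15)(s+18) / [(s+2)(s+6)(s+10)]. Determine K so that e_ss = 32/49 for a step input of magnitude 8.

5

The open loop has no poles at the origin → type 0 system.
K_p = lim_{s→0} G(s) = K·15·18 / (2·6·10) = 2.25·K.
e_ss = 8/(1 + K_p) = 32/49 ⇒ 1 + 2.25·K = 12.25 ⇒ K = 5.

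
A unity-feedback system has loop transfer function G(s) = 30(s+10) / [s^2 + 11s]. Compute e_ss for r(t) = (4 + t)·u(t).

11/300

Lowest-order denominator term is 11s, so the open loop has 1 pole at the origin → type 1 system. Treating each term separately:
  • 4: tracked with zero error.
  • t: e_ss = 1/K_v with K_v=300/11 → 11/300.
Total e_ss = 11/300.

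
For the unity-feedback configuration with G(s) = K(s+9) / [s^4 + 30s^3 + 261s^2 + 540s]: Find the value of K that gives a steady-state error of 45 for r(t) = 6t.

The denominator has no term below 540s — 1 pole at s=0, type 1.
K_v = lim_{s→0} s·G(s) = K·9 / 540 = (1/60)·K.
e_ss = 6/K_v = 45 ⇒ K_v = 2/15 ⇒ K = (2/15)/(1/60) = 8.

8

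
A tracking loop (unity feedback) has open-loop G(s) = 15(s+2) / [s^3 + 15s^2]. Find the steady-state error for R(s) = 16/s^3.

Lowest-order denominator term is 15s^2, so the open loop has 2 poles at the origin → type 2 system.
K_a = lim_{s→0} s^2·G(s) = 15·2 / 15 = 2.
r(t) = 8t^2 gives R(s) = 16/s^3.
e_ss = 16/K_a = 16/2 = 8.

8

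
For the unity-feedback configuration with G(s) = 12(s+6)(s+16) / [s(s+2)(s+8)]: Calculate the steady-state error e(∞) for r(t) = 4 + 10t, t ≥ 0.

5/36

The open loop has one pole at the origin → type 1 system. By superposition:
  • 4: tracked with zero error.
  • 10t: e_ss = 10/K_v with K_v=72 → 5/36.
Total e_ss = 5/36.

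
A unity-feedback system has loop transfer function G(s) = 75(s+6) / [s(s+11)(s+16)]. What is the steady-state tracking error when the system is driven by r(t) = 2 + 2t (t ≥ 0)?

176/225

The open loop has one pole at the origin → type 1 system. By superposition:
  • 2: tracked with zero error.
  • 2t: e_ss = 2/K_v with K_v=225/88 → 176/225.
Total e_ss = 176/225.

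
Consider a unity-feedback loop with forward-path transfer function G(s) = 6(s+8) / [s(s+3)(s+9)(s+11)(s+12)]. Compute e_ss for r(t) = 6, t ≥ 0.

0

System type = 1 (one pole at s=0).
K_p = ∞ for a type-1 system; e_ss to a step is zero.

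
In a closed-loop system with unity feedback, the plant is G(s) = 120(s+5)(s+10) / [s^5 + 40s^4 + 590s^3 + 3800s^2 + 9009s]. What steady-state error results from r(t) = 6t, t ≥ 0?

9.009

The denominator has no term below 9009s — 1 pole at s=0, type 1.
K_v = lim_{s→0} s·G(s) = 120·5·10 / 9009 = 2000/3003.
e_ss = 6/K_v = 6/(2000/3003) = 9.009.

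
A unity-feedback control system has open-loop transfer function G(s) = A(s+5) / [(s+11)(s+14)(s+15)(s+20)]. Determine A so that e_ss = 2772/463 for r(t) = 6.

20

G(s) has no factors of s in the denominator, so the system is type 0.
K_p = lim_{s→0} G(s) = A·5 / (11·14·15·20) = (1/9240)·A.
e_ss = 6/(1 + K_p) = 2772/463 ⇒ 1 + (1/9240)·A = 463/462 ⇒ A = 20.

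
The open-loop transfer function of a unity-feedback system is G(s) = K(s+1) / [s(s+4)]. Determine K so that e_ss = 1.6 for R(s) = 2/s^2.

The open loop has one pole at the origin → type 1 system.
K_v = lim_{s→0} s·G(s) = K·1 / (4) = 0.25·K.
e_ss = 2/K_v = 1.6 ⇒ K_v = 1.25 ⇒ K = 1.25/0.25 = 5.

5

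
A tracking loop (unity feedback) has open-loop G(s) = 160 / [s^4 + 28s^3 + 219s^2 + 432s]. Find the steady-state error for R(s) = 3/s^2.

The denominator has no term below 432s — 1 pole at s=0, type 1.
K_v = lim_{s→0} s·G(s) = 160 / 432 = 10/27.
e_ss = 3/K_v = 3/(10/27) = 8.1.

8.1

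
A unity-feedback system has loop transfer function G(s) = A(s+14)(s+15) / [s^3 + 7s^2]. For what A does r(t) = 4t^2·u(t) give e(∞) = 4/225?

The denominator has no term below 7s^2 — 2 poles at s=0, type 2.
K_a = lim_{s→0} s^2·G(s) = A·14·15 / 7 = 30·A.
e_ss = 8/K_a = 4/225 ⇒ K_a = 450 ⇒ A = 450/30 = 15.

15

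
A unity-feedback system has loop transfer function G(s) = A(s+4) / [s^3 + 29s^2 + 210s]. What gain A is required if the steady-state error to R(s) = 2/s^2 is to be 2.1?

50

Factoring s from the denominator leaves a polynomial with constant term 210, so the system is type 1.
K_v = lim_{s→0} s·G(s) = A·4 / 210 = (2/105)·A.
e_ss = 2/K_v = 2.1 ⇒ K_v = 20/21 ⇒ A = (20/21)/(2/105) = 50.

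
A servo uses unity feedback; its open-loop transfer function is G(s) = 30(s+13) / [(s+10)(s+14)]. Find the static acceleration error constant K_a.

0

G(s) has no factors of s in the denominator, so the system is type 0.
K_a = lim_{s→0} s^2·G(s) = 0 (the extra factor of s kills the finite limit).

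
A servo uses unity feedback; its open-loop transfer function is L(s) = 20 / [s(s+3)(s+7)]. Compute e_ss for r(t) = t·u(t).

1.05

System type = 1 (one pole at s=0).
K_v = lim_{s→0} s·L(s) = 20 / (3·7) = 20/21.
e_ss = 1/K_v = 1/(20/21) = 1.05.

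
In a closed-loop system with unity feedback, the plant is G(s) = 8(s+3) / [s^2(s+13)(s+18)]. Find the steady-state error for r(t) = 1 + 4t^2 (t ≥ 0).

G(s) has two factors of s in the denominator, so the system is type 2. Taking each input component in turn:
  • 1: tracked with zero error.
  • 4t^2: e_ss = 8/K_a with K_a=4/39 → 78.
Total e_ss = 78.

78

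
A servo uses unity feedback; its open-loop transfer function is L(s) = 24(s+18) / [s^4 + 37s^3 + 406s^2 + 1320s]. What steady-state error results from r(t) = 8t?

220/9

Factoring s from the denominator leaves a polynomial with constant term 1320, so the system is type 1.
K_v = lim_{s→0} s·L(s) = 24·18 / 1320 = 18/55.
e_ss = 8/K_v = 8/(18/55) = 220/9.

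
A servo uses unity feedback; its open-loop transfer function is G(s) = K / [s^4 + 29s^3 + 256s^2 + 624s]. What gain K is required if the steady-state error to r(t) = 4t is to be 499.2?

5

Lowest-order denominator term is 624s, so the open loop has 1 pole at the origin → type 1 system.
K_v = lim_{s→0} s·G(s) = K / 624 = (1/624)·K.
e_ss = 4/K_v = 499.2 ⇒ K_v = 5/624 ⇒ K = (5/624)/(1/624) = 5.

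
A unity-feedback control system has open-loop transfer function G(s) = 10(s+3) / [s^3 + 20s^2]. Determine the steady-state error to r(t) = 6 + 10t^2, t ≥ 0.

Factoring s^2 from the denominator leaves a polynomial with constant term 20, so the system is type 2. Treating each term separately:
  • 6: tracked with zero error.
  • 10t^2: e_ss = 20/K_a with K_a=1.5 → 40/3.
Total e_ss = 40/3.

40/3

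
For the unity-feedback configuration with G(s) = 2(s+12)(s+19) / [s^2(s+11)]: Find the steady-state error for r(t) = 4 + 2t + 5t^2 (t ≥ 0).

55/228

The open loop has two poles at the origin → type 2 system. Taking each input component in turn:
  • 4: tracked with zero error.
  • 2t: tracked with zero error.
  • 5t^2: e_ss = 10/K_a with K_a=456/11 → 55/228.
Total e_ss = 55/228.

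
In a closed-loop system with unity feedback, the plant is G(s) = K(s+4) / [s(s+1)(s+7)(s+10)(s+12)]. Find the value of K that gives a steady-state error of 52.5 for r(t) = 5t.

20

System type = 1 (one pole at s=0).
K_v = lim_{s→0} s·G(s) = K·4 / (1·7·10·12) = (1/210)·K.
e_ss = 5/K_v = 52.5 ⇒ K_v = 2/21 ⇒ K = (2/21)/(1/210) = 20.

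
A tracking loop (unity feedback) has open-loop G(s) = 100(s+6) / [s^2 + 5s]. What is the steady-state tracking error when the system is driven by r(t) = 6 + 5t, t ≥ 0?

The denominator has no term below 5s — 1 pole at s=0, type 1. Taking each input component in turn:
  • 6: tracked with zero error.
  • 5t: e_ss = 5/K_v with K_v=120 → 1/24.
Total e_ss = 1/24.

1/24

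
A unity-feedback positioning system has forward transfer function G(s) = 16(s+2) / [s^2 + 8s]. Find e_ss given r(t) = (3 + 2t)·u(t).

0.5

The denominator has no term below 8s — 1 pole at s=0, type 1. Taking each input component in turn:
  • 3: tracked with zero error.
  • 2t: e_ss = 2/K_v with K_v=4 → 0.5.
Total e_ss = 0.5.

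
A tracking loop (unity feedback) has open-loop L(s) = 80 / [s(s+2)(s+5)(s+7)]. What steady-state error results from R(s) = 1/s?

One free integrator in L(s): this is a type 1 system.
K_p = ∞ for a type-1 system; e_ss to a step is zero.

0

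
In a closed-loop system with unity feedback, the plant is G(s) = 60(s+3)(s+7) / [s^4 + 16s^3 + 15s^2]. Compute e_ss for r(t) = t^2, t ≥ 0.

Factoring s^2 from the denominator leaves a polynomial with constant term 15, so the system is type 2.
K_a = lim_{s→0} s^2·G(s) = 60·3·7 / 15 = 84.
r(t) = t^2 gives R(s) = 2/s^3.
e_ss = 2/K_a = 2/84 = 1/42.

1/42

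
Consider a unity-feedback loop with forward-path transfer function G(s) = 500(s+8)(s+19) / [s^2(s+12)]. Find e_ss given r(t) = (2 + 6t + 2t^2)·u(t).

3/4750

The open loop has two poles at the origin → type 2 system. Taking each input component in turn:
  • 2: tracked with zero error.
  • 6t: tracked with zero error.
  • 2t^2: e_ss = 4/K_a with K_a=19000/3 → 3/4750.
Total e_ss = 3/4750.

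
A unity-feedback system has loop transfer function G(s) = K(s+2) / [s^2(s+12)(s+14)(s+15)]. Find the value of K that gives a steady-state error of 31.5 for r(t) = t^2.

80

Two free integrators in G(s): this is a type 2 system.
K_a = lim_{s→0} s^2·G(s) = K·2 / (12·14·15) = (1/1260)·K.
e_ss = 2/K_a = 31.5 ⇒ K_a = 4/63 ⇒ K = (4/63)/(1/1260) = 80.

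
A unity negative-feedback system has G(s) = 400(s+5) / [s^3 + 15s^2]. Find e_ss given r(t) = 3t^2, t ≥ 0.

The denominator has no term below 15s^2 — 2 poles at s=0, type 2.
K_a = lim_{s→0} s^2·G(s) = 400·5 / 15 = 400/3.
r(t) = 3t^2 gives R(s) = 6/s^3.
e_ss = 6/K_a = 6/(400/3) = 0.045.

0.045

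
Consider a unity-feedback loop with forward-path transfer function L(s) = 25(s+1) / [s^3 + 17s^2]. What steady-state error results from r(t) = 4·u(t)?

The denominator has no term below 17s^2 — 2 poles at s=0, type 2.
A type-2 system has K_p = ∞, so it tracks a step input with zero steady-state error.

0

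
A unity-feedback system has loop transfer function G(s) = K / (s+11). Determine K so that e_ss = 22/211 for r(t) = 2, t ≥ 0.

No free integrators in G(s): this is a type 0 system.
K_p = lim_{s→0} G(s) = K / (11) = (1/11)·K.
e_ss = 2/(1 + K_p) = 22/211 ⇒ 1 + (1/11)·K = 211/11 ⇒ K = 200.

200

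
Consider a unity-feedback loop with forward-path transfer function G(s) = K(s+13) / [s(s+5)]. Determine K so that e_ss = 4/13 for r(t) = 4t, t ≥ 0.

One free integrator in G(s): this is a type 1 system.
K_v = lim_{s→0} s·G(s) = K·13 / (5) = 2.6·K.
e_ss = 4/K_v = 4/13 ⇒ K_v = 13 ⇒ K = 13/2.6 = 5.

5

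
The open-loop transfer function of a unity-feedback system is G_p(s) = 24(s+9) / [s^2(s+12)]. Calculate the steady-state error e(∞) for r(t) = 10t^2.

10/9

The open loop has two poles at the origin → type 2 system.
K_a = lim_{s→0} s^2·G_p(s) = 24·9 / (12) = 18.
r(t) = 10t^2 gives R(s) = 20/s^3.
e_ss = 20/K_a = 20/18 = 10/9.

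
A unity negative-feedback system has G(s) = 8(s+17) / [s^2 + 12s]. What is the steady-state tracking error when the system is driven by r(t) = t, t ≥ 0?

Factoring s from the denominator leaves a polynomial with constant term 12, so the system is type 1.
K_v = lim_{s→0} s·G(s) = 8·17 / 12 = 34/3.
e_ss = 1/K_v = 1/(34/3) = 3/34.

3/34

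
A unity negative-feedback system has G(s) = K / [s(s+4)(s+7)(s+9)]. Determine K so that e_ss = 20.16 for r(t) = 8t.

G(s) has one factor of s in the denominator, so the system is type 1.
K_v = lim_{s→0} s·G(s) = K / (4·7·9) = (1/252)·K.
e_ss = 8/K_v = 20.16 ⇒ K_v = 25/63 ⇒ K = (25/63)/(1/252) = 100.

100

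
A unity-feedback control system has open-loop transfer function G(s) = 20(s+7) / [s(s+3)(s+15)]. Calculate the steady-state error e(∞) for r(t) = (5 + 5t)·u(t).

45/28

One free integrator in G(s): this is a type 1 system. Treating each term separately:
  • 5: tracked with zero error.
  • 5t: e_ss = 5/K_v with K_v=28/9 → 45/28.
Total e_ss = 45/28.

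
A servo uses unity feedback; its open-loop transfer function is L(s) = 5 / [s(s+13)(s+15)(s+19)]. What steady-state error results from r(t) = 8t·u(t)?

5928

L(s) has one factor of s in the denominator, so the system is type 1.
K_v = lim_{s→0} s·L(s) = 5 / (13·15·19) = 1/741.
e_ss = 8/K_v = 8/(1/741) = 5928.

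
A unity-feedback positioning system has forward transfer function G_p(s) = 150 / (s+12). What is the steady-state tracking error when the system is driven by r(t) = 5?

No free integrators in G_p(s): this is a type 0 system.
K_p = lim_{s→0} G_p(s) = 150 / (12) = 12.5.
e_ss = 5/(1 + K_p) = 5/13.5 = 10/27.

10/27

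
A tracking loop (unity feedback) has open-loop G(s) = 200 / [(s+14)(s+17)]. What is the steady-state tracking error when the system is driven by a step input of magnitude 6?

238/73

G(s) has no factors of s in the denominator, so the system is type 0.
K_p = lim_{s→0} G(s) = 200 / (14·17) = 100/119.
e_ss = 6/(1 + K_p) = 6/(219/119) = 238/73.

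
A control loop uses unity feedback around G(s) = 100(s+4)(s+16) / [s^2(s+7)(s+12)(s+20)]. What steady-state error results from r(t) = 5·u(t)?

G(s) has two factors of s in the denominator, so the system is type 2.
A type-2 system has K_p = ∞, so it tracks a step input with zero steady-state error.

0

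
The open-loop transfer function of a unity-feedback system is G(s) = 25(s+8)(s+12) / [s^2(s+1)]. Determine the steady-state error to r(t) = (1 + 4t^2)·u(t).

The open loop has two poles at the origin → type 2 system. Taking each input component in turn:
  • 1: tracked with zero error.
  • 4t^2: e_ss = 8/K_a with K_a=2400 → 1/300.
Total e_ss = 1/300.

1/300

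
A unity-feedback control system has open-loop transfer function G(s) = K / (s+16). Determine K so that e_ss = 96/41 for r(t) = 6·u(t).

G(s) has no factors of s in the denominator, so the system is type 0.
K_p = lim_{s→0} G(s) = K / (16) = 0.0625·K.
e_ss = 6/(1 + K_p) = 96/41 ⇒ 1 + 0.0625·K = 2.5625 ⇒ K = 25.

25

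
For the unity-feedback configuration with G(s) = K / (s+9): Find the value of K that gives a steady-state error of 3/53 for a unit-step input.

150

G(s) has no factors of s in the denominator, so the system is type 0.
K_p = lim_{s→0} G(s) = K / (9) = (1/9)·K.
e_ss = 1/(1 + K_p) = 3/53 ⇒ 1 + (1/9)·K = 53/3 ⇒ K = 150.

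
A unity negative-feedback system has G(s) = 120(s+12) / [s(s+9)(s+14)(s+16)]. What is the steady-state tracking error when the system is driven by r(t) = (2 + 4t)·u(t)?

One free integrator in G(s): this is a type 1 system. Treating each term separately:
  • 2: tracked with zero error.
  • 4t: e_ss = 4/K_v with K_v=5/7 → 5.6.
Total e_ss = 5.6.

5.6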